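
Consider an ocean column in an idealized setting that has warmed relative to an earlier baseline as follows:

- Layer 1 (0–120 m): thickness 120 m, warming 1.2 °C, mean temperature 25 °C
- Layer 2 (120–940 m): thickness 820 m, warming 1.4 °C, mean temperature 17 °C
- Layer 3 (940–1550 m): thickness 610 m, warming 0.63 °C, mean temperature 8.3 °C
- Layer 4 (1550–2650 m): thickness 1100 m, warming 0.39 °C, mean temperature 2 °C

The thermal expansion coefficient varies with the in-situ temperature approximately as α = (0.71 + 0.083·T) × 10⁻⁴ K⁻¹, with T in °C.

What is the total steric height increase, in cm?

Layer 1: α = (0.71 + 0.083×25)×10⁻⁴ = 2.785×10⁻⁴ K⁻¹
Layer 2: α = (0.71 + 0.083×17)×10⁻⁴ = 2.121×10⁻⁴ K⁻¹
Layer 3: α = (0.71 + 0.083×8.3)×10⁻⁴ = 1.3989×10⁻⁴ K⁻¹
Layer 4: α = (0.71 + 0.083×2)×10⁻⁴ = 0.876×10⁻⁴ K⁻¹
0–120 m: 1.2 × 120 × 2.785×10⁻⁴ = 0.040104 m
2.121×10⁻⁴ × 820 × 1.4 = 0.2434908 m
610 × 1.3989×10⁻⁴ × 0.63 = 0.053759727 m
1100 × 0.39 × 0.876×10⁻⁴ = 0.0375804 m
Δh = 0.040104 + 0.2434908 + 0.053759727 + 0.0375804 = 0.374934927 m ≈ 37.5 cm

about 37.5 cm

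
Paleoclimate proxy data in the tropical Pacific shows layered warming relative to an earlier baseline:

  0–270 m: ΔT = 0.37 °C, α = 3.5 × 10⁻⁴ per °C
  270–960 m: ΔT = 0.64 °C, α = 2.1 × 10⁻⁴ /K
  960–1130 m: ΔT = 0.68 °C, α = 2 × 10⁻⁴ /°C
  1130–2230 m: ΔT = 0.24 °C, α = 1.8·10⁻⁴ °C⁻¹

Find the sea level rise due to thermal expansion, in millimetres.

0.37 × 3.5×10⁻⁴ × 270 = 0.034965 m
2.1×10⁻⁴ × 0.64 × 690 = 0.092736 m
170 × 2×10⁻⁴ × 0.68 = 0.02312 m
1.8×10⁻⁴ × 0.24 × 1100 = 0.04752 m
Δh = 0.034965 + 0.092736 + 0.02312 + 0.04752 = 0.198341 m

200 mm of thermosteric rise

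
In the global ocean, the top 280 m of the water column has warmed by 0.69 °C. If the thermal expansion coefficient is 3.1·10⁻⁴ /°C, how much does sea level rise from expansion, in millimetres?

Δh = αΔT·H = 3.1×10⁻⁴ × 0.69 × 280 = 0.059892 m

60 mm of thermosteric rise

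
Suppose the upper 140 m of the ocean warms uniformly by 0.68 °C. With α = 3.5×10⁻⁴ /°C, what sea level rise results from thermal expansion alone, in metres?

Δh = αΔT·H = 3.5×10⁻⁴ × 0.68 × 140 = 0.03332 m

Δh ≈ 0.033 m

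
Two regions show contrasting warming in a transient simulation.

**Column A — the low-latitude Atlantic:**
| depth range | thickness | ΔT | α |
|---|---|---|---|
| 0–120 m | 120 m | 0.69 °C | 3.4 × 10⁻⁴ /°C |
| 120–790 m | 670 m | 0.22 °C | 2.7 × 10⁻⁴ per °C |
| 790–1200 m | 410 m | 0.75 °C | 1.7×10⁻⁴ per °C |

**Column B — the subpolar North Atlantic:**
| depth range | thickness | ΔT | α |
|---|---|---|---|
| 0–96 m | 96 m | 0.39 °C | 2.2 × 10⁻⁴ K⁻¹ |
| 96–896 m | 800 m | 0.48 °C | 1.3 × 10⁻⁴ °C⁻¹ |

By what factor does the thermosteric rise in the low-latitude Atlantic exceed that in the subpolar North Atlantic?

A Layer 1: 0.69 × 3.4×10⁻⁴ × 120 = 0.028152 m
A 120–790 m: 670 × 2.7×10⁻⁴ × 0.22 = 0.039798 m
A 790–1200 m: 1.7×10⁻⁴ × 0.75 × 410 = 0.052275 m
A total: 0.120225 m
B 2.2×10⁻⁴ × 96 × 0.39 = 0.0082368 m
B 96–896 m: 800 × 0.48 × 1.3×10⁻⁴ = 0.04992 m
B total: 0.0581568 m
Ratio: 0.120225 / 0.0581568 ≈ 2.067

2.1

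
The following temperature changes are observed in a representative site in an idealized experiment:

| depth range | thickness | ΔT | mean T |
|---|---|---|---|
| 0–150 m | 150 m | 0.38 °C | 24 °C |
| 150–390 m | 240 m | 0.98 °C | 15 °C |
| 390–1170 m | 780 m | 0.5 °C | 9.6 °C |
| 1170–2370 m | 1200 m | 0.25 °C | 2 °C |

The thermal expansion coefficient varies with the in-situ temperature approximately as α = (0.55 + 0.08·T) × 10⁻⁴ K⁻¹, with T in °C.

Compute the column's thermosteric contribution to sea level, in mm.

Layer 1: α = (0.55 + 0.08×24)×10⁻⁴ = 2.47×10⁻⁴ K⁻¹
Layer 2: α = (0.55 + 0.08×15)×10⁻⁴ = 1.75×10⁻⁴ K⁻¹
Layer 3: α = (0.55 + 0.08×9.6)×10⁻⁴ = 1.318×10⁻⁴ K⁻¹
Layer 4: α = (0.55 + 0.08×2)×10⁻⁴ = 0.71×10⁻⁴ K⁻¹
0–150 m: 0.38 × 2.47×10⁻⁴ × 150 = 0.014079 m
Layer 2: 0.98 × 1.75×10⁻⁴ × 240 = 0.04116 m
1.318×10⁻⁴ × 780 × 0.5 = 0.051402 m
Layer 4: 1200 × 0.25 × 0.71×10⁻⁴ = 0.02130 m
Δh = 0.014079 + 0.04116 + 0.051402 + 0.02130 = 0.127941 m

Δh ≈ 128 mm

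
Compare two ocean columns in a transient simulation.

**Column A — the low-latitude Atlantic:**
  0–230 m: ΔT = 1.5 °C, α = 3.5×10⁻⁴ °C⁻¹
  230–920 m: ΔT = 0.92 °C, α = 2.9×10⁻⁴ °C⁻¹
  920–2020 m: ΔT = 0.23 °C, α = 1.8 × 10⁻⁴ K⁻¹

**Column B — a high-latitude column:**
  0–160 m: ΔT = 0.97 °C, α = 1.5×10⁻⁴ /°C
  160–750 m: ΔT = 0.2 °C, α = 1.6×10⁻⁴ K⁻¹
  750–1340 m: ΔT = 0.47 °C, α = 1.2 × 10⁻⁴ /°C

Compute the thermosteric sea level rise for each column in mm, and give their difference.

A 0–230 m: 1.5 × 3.5×10⁻⁴ × 230 = 0.12075 m
A 690 × 2.9×10⁻⁴ × 0.92 = 0.184092 m
A 920–2020 m: 1.8×10⁻⁴ × 1100 × 0.23 = 0.04554 m
A total: 0.350382 m
B Layer 1: 160 × 0.97 × 1.5×10⁻⁴ = 0.02328 m
B Layer 2: 590 × 0.2 × 1.6×10⁻⁴ = 0.01888 m
B 0.47 × 1.2×10⁻⁴ × 590 = 0.033276 m
B total: 0.075436 m
Difference: 0.350382 − 0.075436 = 0.274946 m

Δh_A ≈ 350 mm, Δh_B ≈ 75 mm; difference ≈ 270 mm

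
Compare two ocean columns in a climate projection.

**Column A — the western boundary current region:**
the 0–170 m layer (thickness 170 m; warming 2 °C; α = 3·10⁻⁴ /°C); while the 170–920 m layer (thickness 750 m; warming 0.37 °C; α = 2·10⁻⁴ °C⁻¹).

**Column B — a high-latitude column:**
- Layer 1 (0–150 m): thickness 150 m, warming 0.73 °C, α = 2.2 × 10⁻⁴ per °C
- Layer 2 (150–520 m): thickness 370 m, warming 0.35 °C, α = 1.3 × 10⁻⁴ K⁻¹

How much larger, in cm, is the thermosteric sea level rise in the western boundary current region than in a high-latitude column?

A 0–170 m: 2 × 3×10⁻⁴ × 170 = 0.10200 m
A Layer 2: 750 × 0.37 × 2×10⁻⁴ = 0.05550 m
A total: 0.15750 m
B 0–150 m: 0.73 × 2.2×10⁻⁴ × 150 = 0.02409 m
B 370 × 1.3×10⁻⁴ × 0.35 = 0.016835 m
B total: 0.040925 m
Difference: 0.15750 − 0.040925 = 0.116575 m

Δh_A − Δh_B ≈ 11.7 cm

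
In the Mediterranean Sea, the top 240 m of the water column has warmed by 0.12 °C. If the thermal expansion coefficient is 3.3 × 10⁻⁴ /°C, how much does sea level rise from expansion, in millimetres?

Δh ≈ 9.5 mm

Δh = αΔT·H = 3.3×10⁻⁴ × 0.12 × 240 = 0.009504 m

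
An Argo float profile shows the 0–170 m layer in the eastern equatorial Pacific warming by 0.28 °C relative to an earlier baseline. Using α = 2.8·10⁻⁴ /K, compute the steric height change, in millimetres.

Δh = αΔT·H = 2.8×10⁻⁴ × 0.28 × 170 = 0.013328 m

Δh = 13 mm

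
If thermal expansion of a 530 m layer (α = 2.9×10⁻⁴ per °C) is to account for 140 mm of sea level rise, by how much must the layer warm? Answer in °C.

0.911 °C

ΔT = Δh/(αH) = 0.14 / (2.9×10⁻⁴ × 530) ≈ 0.9109 °C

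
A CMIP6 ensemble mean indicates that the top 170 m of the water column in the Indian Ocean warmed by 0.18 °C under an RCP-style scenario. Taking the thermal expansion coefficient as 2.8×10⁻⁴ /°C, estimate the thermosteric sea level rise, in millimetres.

Δh = αΔT·H = 2.8×10⁻⁴ × 0.18 × 170 = 0.008568 m

Δh ≈ 8.6 mm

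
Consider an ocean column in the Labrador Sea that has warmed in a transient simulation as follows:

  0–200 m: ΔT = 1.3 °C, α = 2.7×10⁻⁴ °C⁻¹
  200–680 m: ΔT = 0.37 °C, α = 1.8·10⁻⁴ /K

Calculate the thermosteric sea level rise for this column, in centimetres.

10.2 cm of thermosteric rise

Layer 1: 2.7×10⁻⁴ × 200 × 1.3 = 0.07020 m
Layer 2: 1.8×10⁻⁴ × 480 × 0.37 = 0.031968 m
Δh = 0.07020 + 0.031968 = 0.102168 m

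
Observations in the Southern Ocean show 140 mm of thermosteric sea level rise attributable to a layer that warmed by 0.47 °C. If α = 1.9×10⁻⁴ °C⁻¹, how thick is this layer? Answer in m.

1570 m

H = Δh/(αΔT) = 0.14 / (1.9×10⁻⁴ × 0.47) ≈ 1568 m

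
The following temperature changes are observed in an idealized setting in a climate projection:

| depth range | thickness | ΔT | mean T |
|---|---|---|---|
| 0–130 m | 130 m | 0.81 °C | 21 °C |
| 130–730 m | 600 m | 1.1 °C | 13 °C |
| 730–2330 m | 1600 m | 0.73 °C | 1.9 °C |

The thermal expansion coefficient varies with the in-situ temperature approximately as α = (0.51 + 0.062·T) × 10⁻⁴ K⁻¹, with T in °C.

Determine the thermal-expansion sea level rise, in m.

about 0.179 m

Layer 1: α = (0.51 + 0.062×21)×10⁻⁴ = 1.812×10⁻⁴ K⁻¹
Layer 2: α = (0.51 + 0.062×13)×10⁻⁴ = 1.316×10⁻⁴ K⁻¹
Layer 3: α = (0.51 + 0.062×1.9)×10⁻⁴ = 0.6278×10⁻⁴ K⁻¹
0–130 m: 1.812×10⁻⁴ × 0.81 × 130 = 0.01908036 m
1.1 × 1.316×10⁻⁴ × 600 = 0.086856 m
Layer 3: 0.6278×10⁻⁴ × 1600 × 0.73 = 0.07332704 m
Δh = 0.01908036 + 0.086856 + 0.07332704 = 0.1792634 m ≈ 0.179 m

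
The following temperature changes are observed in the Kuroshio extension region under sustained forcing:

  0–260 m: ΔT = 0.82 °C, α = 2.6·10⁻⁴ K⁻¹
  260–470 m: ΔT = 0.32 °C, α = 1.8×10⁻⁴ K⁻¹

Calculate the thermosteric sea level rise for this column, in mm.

Layer 1: 260 × 0.82 × 2.6×10⁻⁴ = 0.055432 m
Layer 2: 0.32 × 210 × 1.8×10⁻⁴ = 0.012096 m
Δh = 0.055432 + 0.012096 = 0.067528 m ≈ 67.5 mm

Δh ≈ 67.5 mm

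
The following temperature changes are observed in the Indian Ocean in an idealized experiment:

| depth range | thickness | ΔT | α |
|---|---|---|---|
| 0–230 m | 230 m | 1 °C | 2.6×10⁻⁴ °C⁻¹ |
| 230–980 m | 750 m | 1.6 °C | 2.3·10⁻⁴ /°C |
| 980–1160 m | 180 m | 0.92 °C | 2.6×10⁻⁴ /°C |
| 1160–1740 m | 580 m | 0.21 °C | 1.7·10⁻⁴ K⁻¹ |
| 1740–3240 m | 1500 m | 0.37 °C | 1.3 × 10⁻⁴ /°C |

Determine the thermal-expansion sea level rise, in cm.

0–230 m: 230 × 1 × 2.6×10⁻⁴ = 0.05980 m
230–980 m: 750 × 2.3×10⁻⁴ × 1.6 = 0.27600 m
Layer 3: 2.6×10⁻⁴ × 0.92 × 180 = 0.043056 m
Layer 4: 1.7×10⁻⁴ × 0.21 × 580 = 0.020706 m
1740–3240 m: 1500 × 0.37 × 1.3×10⁻⁴ = 0.07215 m
Δh = 0.05980 + 0.27600 + 0.043056 + 0.020706 + 0.07215 = 0.471712 m ≈ 47.2 cm

about 47.2 cm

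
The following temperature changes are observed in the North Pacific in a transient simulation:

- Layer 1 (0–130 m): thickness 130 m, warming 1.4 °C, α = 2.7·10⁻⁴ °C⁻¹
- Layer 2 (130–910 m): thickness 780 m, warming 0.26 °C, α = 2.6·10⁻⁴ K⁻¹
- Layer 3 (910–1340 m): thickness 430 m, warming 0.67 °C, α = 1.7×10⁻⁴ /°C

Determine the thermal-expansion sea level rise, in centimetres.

about 15 cm

Layer 1: 1.4 × 130 × 2.7×10⁻⁴ = 0.04914 m
Layer 2: 2.6×10⁻⁴ × 0.26 × 780 = 0.052728 m
910–1340 m: 1.7×10⁻⁴ × 0.67 × 430 = 0.048977 m
Δh = 0.04914 + 0.052728 + 0.048977 = 0.150845 m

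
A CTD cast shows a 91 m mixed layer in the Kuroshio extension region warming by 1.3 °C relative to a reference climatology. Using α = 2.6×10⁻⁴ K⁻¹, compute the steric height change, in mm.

Δh = αΔT·H = 2.6×10⁻⁴ × 1.3 × 91 = 0.030758 m

Δh = 30.8 mm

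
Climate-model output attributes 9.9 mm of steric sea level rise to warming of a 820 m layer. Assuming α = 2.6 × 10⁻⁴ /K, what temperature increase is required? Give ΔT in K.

about 0.0464 K

ΔT = Δh/(αH) = 0.0099 / (2.6×10⁻⁴ × 820) ≈ 0.04644 K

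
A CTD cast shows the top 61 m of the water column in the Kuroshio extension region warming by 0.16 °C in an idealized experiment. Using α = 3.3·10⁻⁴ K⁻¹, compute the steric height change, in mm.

3.22 mm

Δh = αΔT·H = 3.3×10⁻⁴ × 0.16 × 61 = 0.0032208 m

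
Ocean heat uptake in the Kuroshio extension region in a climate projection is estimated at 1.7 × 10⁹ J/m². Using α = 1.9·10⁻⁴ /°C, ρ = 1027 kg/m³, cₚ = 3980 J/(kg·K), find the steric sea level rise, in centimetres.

Δh = αQ/(ρcₚ) = 1.9×10⁻⁴ × 1.7×10⁹ / (1027 × 3980) ≈ 0.079022 m

7.90 cm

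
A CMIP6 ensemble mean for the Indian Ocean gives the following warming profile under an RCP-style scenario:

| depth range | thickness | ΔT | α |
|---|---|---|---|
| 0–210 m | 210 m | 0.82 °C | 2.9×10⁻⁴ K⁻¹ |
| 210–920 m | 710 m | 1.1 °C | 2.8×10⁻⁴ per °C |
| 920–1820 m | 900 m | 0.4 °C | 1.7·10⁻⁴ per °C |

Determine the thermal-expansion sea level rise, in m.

210 × 2.9×10⁻⁴ × 0.82 = 0.049938 m
710 × 1.1 × 2.8×10⁻⁴ = 0.21868 m
Layer 3: 0.4 × 1.7×10⁻⁴ × 900 = 0.06120 m
Δh = 0.049938 + 0.21868 + 0.06120 = 0.329818 m ≈ 0.330 m

Δh ≈ 0.330 m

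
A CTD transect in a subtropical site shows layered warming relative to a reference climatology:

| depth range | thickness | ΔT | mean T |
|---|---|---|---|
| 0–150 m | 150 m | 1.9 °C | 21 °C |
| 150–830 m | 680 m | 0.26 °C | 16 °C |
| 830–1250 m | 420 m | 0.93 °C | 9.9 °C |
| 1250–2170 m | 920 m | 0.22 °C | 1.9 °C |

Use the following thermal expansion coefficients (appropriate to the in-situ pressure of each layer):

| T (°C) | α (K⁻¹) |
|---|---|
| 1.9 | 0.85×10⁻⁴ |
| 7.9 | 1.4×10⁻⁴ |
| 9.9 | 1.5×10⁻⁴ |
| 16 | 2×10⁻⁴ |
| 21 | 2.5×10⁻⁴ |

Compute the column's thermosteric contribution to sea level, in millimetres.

Layer 1 at 21 °C → α = 2.5×10⁻⁴ K⁻¹
Layer 2 at 16 °C → α = 2×10⁻⁴ K⁻¹
Layer 3 at 9.9 °C → α = 1.5×10⁻⁴ K⁻¹
Layer 4 at 1.9 °C → α = 0.85×10⁻⁴ K⁻¹
Layer 1: 150 × 2.5×10⁻⁴ × 1.9 = 0.07125 m
2×10⁻⁴ × 680 × 0.26 = 0.03536 m
830–1250 m: 0.93 × 1.5×10⁻⁴ × 420 = 0.05859 m
Layer 4: 0.22 × 920 × 0.85×10⁻⁴ = 0.017204 m
Δh = 0.07125 + 0.03536 + 0.05859 + 0.017204 = 0.182404 m ≈ 182 mm

182 mm of thermosteric rise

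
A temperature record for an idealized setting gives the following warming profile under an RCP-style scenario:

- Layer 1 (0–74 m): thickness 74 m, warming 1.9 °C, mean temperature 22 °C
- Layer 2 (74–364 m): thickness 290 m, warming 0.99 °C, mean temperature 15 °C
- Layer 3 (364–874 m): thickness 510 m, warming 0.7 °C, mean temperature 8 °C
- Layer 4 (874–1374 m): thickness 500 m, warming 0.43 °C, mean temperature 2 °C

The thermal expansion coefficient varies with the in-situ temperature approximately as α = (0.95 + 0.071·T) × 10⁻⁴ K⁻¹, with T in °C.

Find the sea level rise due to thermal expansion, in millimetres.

Δh ≈ 171 mm

Layer 1: α = (0.95 + 0.071×22)×10⁻⁴ = 2.512×10⁻⁴ K⁻¹
Layer 2: α = (0.95 + 0.071×15)×10⁻⁴ = 2.015×10⁻⁴ K⁻¹
Layer 3: α = (0.95 + 0.071×8)×10⁻⁴ = 1.518×10⁻⁴ K⁻¹
Layer 4: α = (0.95 + 0.071×2)×10⁻⁴ = 1.092×10⁻⁴ K⁻¹
1.9 × 74 × 2.512×10⁻⁴ = 0.03531872 m
Layer 2: 2.015×10⁻⁴ × 290 × 0.99 = 0.05785065 m
510 × 1.518×10⁻⁴ × 0.7 = 0.0541926 m
1.092×10⁻⁴ × 500 × 0.43 = 0.023478 m
Δh = 0.03531872 + 0.05785065 + 0.0541926 + 0.023478 = 0.17083997 m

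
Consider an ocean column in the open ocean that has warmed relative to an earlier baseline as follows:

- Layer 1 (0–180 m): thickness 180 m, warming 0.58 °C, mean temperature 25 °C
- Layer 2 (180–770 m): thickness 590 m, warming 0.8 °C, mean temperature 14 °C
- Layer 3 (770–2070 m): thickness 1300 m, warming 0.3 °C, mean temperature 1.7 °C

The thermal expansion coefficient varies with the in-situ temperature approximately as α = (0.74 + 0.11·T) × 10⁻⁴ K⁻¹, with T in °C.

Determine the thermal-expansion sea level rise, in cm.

Δh = 18 cm

Layer 1: α = (0.74 + 0.11×25)×10⁻⁴ = 3.49×10⁻⁴ K⁻¹
Layer 2: α = (0.74 + 0.11×14)×10⁻⁴ = 2.28×10⁻⁴ K⁻¹
Layer 3: α = (0.74 + 0.11×1.7)×10⁻⁴ = 0.927×10⁻⁴ K⁻¹
Layer 1: 180 × 3.49×10⁻⁴ × 0.58 = 0.0364356 m
2.28×10⁻⁴ × 0.8 × 590 = 0.107616 m
0.927×10⁻⁴ × 0.3 × 1300 = 0.036153 m
Δh = 0.0364356 + 0.107616 + 0.036153 = 0.1802046 m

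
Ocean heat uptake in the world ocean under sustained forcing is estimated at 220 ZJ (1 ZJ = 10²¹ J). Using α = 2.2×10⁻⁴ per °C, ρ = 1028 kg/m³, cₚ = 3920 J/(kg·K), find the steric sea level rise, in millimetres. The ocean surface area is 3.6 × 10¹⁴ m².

Per unit area: Q = 220×10²¹ / (3.6×10¹⁴) ≈ 6.111×10⁸ J/m²
Δh = αQ/(ρcₚ) = 2.2×10⁻⁴ × 6.111×10⁸ / (1028 × 3920) ≈ 0.033362 m

33.4 mm of thermosteric rise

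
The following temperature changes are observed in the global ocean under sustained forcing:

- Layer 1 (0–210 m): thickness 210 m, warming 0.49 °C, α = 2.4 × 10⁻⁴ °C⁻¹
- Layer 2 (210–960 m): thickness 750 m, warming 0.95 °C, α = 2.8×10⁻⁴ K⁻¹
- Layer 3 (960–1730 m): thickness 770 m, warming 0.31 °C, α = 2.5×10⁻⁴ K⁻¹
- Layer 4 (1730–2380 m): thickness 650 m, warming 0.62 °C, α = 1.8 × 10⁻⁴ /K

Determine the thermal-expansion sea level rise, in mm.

Δh = 356 mm

Layer 1: 210 × 2.4×10⁻⁴ × 0.49 = 0.024696 m
2.8×10⁻⁴ × 0.95 × 750 = 0.19950 m
960–1730 m: 2.5×10⁻⁴ × 770 × 0.31 = 0.059675 m
0.62 × 650 × 1.8×10⁻⁴ = 0.07254 m
Δh = 0.024696 + 0.19950 + 0.059675 + 0.07254 = 0.356411 m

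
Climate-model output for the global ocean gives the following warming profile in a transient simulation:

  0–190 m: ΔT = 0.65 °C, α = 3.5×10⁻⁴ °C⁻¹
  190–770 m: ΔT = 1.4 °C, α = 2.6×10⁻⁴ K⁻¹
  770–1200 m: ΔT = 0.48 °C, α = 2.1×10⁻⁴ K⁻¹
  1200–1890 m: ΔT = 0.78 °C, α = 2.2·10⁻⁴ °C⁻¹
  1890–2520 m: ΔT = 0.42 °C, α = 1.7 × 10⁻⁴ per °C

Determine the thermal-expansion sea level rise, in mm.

Δh ≈ 460 mm

0–190 m: 3.5×10⁻⁴ × 190 × 0.65 = 0.043225 m
190–770 m: 580 × 1.4 × 2.6×10⁻⁴ = 0.21112 m
770–1200 m: 2.1×10⁻⁴ × 430 × 0.48 = 0.043344 m
690 × 2.2×10⁻⁴ × 0.78 = 0.118404 m
Layer 5: 0.42 × 1.7×10⁻⁴ × 630 = 0.044982 m
Δh = 0.043225 + 0.21112 + 0.043344 + 0.118404 + 0.044982 = 0.461075 m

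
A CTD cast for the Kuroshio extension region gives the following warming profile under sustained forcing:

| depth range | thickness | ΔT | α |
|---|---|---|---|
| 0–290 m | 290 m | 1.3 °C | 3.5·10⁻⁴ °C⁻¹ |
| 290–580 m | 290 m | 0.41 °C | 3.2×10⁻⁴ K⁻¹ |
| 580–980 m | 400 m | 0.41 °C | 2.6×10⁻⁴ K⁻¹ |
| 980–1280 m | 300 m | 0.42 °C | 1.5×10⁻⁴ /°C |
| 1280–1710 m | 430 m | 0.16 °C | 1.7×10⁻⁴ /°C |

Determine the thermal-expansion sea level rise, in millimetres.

0–290 m: 290 × 3.5×10⁻⁴ × 1.3 = 0.13195 m
290–580 m: 3.2×10⁻⁴ × 0.41 × 290 = 0.038048 m
Layer 3: 0.41 × 400 × 2.6×10⁻⁴ = 0.04264 m
980–1280 m: 1.5×10⁻⁴ × 0.42 × 300 = 0.01890 m
Layer 5: 0.16 × 1.7×10⁻⁴ × 430 = 0.011696 m
Δh = 0.13195 + 0.038048 + 0.04264 + 0.01890 + 0.011696 = 0.243234 m ≈ 243 mm

Δh = 243 mm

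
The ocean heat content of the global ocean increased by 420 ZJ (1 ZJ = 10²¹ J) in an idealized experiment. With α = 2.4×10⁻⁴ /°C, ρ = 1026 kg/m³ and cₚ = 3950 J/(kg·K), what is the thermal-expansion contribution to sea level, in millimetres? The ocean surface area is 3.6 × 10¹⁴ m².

69 mm of thermosteric rise

Per unit area: Q = 420×10²¹ / (3.6×10¹⁴) ≈ 1.167×10⁹ J/m²
Δh = αQ/(ρcₚ) = 2.4×10⁻⁴ × 1.167×10⁹ / (1026 × 3950) ≈ 0.069109 m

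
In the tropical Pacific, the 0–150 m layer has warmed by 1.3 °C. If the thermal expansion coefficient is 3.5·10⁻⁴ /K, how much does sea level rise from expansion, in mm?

Δh = αΔT·H = 3.5×10⁻⁴ × 1.3 × 150 = 0.06825 m

68.3 mm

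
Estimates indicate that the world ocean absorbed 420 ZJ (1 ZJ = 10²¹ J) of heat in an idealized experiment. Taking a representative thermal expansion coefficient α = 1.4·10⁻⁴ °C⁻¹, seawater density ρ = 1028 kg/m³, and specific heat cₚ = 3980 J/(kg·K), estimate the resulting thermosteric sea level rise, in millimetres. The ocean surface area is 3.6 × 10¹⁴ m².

Per unit area: Q = 420×10²¹ / (3.6×10¹⁴) ≈ 1.167×10⁹ J/m²
Δh = αQ/(ρcₚ) = 1.4×10⁻⁴ × 1.167×10⁹ / (1028 × 3980) ≈ 0.039932 m

39.9 mm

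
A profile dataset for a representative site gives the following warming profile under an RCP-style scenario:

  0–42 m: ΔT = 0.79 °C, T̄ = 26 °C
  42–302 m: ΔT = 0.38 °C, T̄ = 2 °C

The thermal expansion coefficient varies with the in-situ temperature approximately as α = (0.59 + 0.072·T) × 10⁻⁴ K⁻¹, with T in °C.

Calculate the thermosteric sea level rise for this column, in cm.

1.5 cm of thermosteric rise

Layer 1: α = (0.59 + 0.072×26)×10⁻⁴ = 2.462×10⁻⁴ K⁻¹
Layer 2: α = (0.59 + 0.072×2)×10⁻⁴ = 0.734×10⁻⁴ K⁻¹
Layer 1: 0.79 × 2.462×10⁻⁴ × 42 = 0.008168916 m
42–302 m: 260 × 0.38 × 0.734×10⁻⁴ = 0.00725192 m
Δh = 0.008168916 + 0.00725192 = 0.015420836 m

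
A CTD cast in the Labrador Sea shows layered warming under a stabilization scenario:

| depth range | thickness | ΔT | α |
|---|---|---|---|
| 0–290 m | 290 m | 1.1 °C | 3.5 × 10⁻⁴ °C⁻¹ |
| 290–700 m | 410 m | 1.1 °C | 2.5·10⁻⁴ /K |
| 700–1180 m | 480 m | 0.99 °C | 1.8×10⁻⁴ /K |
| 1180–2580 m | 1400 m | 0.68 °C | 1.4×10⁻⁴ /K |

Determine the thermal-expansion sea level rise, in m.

0–290 m: 1.1 × 290 × 3.5×10⁻⁴ = 0.11165 m
290–700 m: 1.1 × 410 × 2.5×10⁻⁴ = 0.11275 m
Layer 3: 1.8×10⁻⁴ × 0.99 × 480 = 0.085536 m
1.4×10⁻⁴ × 0.68 × 1400 = 0.13328 m
Δh = 0.11165 + 0.11275 + 0.085536 + 0.13328 = 0.443216 m ≈ 0.443 m

Δh = 0.443 m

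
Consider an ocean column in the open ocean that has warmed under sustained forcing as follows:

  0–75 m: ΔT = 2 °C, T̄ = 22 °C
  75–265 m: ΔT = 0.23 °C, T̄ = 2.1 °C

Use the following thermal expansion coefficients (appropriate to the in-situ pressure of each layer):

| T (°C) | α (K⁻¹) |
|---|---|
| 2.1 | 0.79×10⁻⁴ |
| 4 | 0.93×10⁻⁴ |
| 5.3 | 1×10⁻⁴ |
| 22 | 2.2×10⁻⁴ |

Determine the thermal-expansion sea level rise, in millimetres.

36 mm of thermosteric rise

Layer 1 at 22 °C → α = 2.2×10⁻⁴ K⁻¹
Layer 2 at 2.1 °C → α = 0.79×10⁻⁴ K⁻¹
75 × 2.2×10⁻⁴ × 2 = 0.03300 m
0.23 × 190 × 0.79×10⁻⁴ = 0.0034523 m
Δh = 0.03300 + 0.0034523 = 0.0364523 m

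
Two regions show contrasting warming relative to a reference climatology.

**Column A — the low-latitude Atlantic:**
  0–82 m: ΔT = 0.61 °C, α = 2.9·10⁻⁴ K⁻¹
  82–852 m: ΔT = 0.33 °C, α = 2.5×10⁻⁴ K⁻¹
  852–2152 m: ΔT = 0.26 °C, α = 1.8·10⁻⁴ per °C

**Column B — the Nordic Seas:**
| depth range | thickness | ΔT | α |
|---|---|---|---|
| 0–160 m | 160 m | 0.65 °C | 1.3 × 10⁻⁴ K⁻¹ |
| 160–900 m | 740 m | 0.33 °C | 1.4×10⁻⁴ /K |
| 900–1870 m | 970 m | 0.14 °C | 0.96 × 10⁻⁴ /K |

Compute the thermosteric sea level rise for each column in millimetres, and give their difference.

A: 140 mm; B: 61 mm; difference 78 mm

A Layer 1: 82 × 2.9×10⁻⁴ × 0.61 = 0.0145058 m
A 2.5×10⁻⁴ × 0.33 × 770 = 0.063525 m
A 852–2152 m: 1.8×10⁻⁴ × 0.26 × 1300 = 0.06084 m
A total: 0.1388708 m
B 160 × 1.3×10⁻⁴ × 0.65 = 0.01352 m
B 0.33 × 1.4×10⁻⁴ × 740 = 0.034188 m
B Layer 3: 970 × 0.14 × 0.96×10⁻⁴ = 0.0130368 m
B total: 0.0607448 m
Difference: 0.1388708 − 0.0607448 = 0.078126 m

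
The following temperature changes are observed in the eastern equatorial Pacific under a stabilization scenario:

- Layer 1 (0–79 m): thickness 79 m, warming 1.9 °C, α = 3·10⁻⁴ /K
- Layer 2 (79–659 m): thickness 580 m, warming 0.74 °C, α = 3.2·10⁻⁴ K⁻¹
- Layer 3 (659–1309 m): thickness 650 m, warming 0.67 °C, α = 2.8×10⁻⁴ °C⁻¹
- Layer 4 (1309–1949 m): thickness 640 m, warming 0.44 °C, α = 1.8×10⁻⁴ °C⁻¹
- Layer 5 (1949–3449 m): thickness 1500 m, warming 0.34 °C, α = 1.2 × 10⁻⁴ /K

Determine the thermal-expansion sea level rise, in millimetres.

Layer 1: 79 × 1.9 × 3×10⁻⁴ = 0.04503 m
0.74 × 580 × 3.2×10⁻⁴ = 0.137344 m
0.67 × 2.8×10⁻⁴ × 650 = 0.12194 m
0.44 × 1.8×10⁻⁴ × 640 = 0.050688 m
1949–3449 m: 0.34 × 1.2×10⁻⁴ × 1500 = 0.06120 m
Δh = 0.04503 + 0.137344 + 0.12194 + 0.050688 + 0.06120 = 0.416202 m ≈ 420 mm

420 mm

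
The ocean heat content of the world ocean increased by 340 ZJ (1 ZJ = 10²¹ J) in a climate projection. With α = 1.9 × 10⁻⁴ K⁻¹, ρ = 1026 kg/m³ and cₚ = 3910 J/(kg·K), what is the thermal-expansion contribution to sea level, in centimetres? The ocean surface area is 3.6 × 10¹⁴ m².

Δh ≈ 4.47 cm

Per unit area: Q = 340×10²¹ / (3.6×10¹⁴) ≈ 9.444×10⁸ J/m²
Δh = αQ/(ρcₚ) = 1.9×10⁻⁴ × 9.444×10⁸ / (1026 × 3910) ≈ 0.044729 m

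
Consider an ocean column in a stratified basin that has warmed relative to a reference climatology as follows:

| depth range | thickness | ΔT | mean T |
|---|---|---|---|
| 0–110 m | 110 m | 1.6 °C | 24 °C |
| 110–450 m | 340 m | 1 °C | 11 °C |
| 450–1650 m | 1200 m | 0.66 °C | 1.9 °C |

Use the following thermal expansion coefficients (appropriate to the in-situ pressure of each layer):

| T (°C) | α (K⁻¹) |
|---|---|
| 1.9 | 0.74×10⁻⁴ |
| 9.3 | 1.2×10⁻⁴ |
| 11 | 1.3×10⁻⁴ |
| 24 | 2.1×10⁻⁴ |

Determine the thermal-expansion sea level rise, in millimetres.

Layer 1 at 24 °C → α = 2.1×10⁻⁴ K⁻¹
Layer 2 at 11 °C → α = 1.3×10⁻⁴ K⁻¹
Layer 3 at 1.9 °C → α = 0.74×10⁻⁴ K⁻¹
0–110 m: 1.6 × 2.1×10⁻⁴ × 110 = 0.03696 m
Layer 2: 1.3×10⁻⁴ × 340 × 1 = 0.04420 m
450–1650 m: 0.74×10⁻⁴ × 1200 × 0.66 = 0.058608 m
Δh = 0.03696 + 0.04420 + 0.058608 = 0.139768 m

Δh = 140 mm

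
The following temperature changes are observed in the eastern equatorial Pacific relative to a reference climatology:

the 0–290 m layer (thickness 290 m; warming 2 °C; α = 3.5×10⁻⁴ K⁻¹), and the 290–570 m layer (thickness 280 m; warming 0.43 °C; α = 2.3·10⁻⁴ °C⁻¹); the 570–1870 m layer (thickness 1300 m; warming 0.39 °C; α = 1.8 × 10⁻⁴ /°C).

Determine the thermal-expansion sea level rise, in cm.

32.2 cm

Layer 1: 2 × 290 × 3.5×10⁻⁴ = 0.20300 m
Layer 2: 280 × 2.3×10⁻⁴ × 0.43 = 0.027692 m
570–1870 m: 1300 × 0.39 × 1.8×10⁻⁴ = 0.09126 m
Δh = 0.20300 + 0.027692 + 0.09126 = 0.321952 m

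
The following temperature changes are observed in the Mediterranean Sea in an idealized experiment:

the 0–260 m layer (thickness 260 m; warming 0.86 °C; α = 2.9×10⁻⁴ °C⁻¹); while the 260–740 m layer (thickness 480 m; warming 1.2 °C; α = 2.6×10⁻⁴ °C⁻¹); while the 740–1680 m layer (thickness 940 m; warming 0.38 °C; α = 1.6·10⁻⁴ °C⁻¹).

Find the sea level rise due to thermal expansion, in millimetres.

272 mm of thermosteric rise

0–260 m: 2.9×10⁻⁴ × 260 × 0.86 = 0.064844 m
260–740 m: 2.6×10⁻⁴ × 480 × 1.2 = 0.14976 m
940 × 1.6×10⁻⁴ × 0.38 = 0.057152 m
Δh = 0.064844 + 0.14976 + 0.057152 = 0.271756 m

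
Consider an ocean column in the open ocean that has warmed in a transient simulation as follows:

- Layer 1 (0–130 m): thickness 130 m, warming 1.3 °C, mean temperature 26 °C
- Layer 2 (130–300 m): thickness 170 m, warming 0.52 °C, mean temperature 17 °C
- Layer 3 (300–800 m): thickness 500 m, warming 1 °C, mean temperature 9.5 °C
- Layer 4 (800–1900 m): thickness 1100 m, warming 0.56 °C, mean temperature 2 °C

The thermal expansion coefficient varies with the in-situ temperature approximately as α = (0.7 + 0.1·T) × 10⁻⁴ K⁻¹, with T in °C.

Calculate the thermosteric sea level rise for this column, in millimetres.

Layer 1: α = (0.7 + 0.1×26)×10⁻⁴ = 3.3×10⁻⁴ K⁻¹
Layer 2: α = (0.7 + 0.1×17)×10⁻⁴ = 2.4×10⁻⁴ K⁻¹
Layer 3: α = (0.7 + 0.1×9.5)×10⁻⁴ = 1.65×10⁻⁴ K⁻¹
Layer 4: α = (0.7 + 0.1×2)×10⁻⁴ = 0.9×10⁻⁴ K⁻¹
1.3 × 130 × 3.3×10⁻⁴ = 0.05577 m
0.52 × 2.4×10⁻⁴ × 170 = 0.021216 m
500 × 1 × 1.65×10⁻⁴ = 0.08250 m
Layer 4: 0.9×10⁻⁴ × 1100 × 0.56 = 0.05544 m
Δh = 0.05577 + 0.021216 + 0.08250 + 0.05544 = 0.214926 m ≈ 210 mm

about 210 mm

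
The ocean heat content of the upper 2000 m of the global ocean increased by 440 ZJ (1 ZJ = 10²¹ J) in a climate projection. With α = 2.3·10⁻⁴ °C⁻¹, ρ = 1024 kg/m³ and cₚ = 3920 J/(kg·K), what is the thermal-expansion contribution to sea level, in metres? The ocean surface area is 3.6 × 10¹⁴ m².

0.0700 m of thermosteric rise

Per unit area: Q = 440×10²¹ / (3.6×10¹⁴) ≈ 1.222×10⁹ J/m²
Δh = αQ/(ρcₚ) = 2.3×10⁻⁴ × 1.222×10⁹ / (1024 × 3920) ≈ 0.070019 m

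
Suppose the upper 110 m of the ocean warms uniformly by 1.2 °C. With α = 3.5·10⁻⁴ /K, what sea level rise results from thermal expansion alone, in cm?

Δh ≈ 4.62 cm

Δh = αΔT·H = 3.5×10⁻⁴ × 1.2 × 110 = 0.04620 m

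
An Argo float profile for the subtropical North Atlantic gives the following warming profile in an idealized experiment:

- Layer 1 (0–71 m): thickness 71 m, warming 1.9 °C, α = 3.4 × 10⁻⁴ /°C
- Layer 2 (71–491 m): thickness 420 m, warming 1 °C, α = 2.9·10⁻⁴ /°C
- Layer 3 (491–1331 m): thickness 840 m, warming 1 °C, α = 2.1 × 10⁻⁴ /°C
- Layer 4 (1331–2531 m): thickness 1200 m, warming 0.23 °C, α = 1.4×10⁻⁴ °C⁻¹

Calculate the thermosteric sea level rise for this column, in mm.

about 380 mm

3.4×10⁻⁴ × 1.9 × 71 = 0.045866 m
Layer 2: 2.9×10⁻⁴ × 1 × 420 = 0.12180 m
Layer 3: 840 × 2.1×10⁻⁴ × 1 = 0.17640 m
0.23 × 1.4×10⁻⁴ × 1200 = 0.03864 m
Δh = 0.045866 + 0.12180 + 0.17640 + 0.03864 = 0.382706 m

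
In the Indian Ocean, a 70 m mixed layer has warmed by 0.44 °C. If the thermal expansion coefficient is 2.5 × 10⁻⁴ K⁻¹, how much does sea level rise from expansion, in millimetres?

Δh = αΔT·H = 2.5×10⁻⁴ × 0.44 × 70 = 0.00770 m

7.7 mm of thermosteric rise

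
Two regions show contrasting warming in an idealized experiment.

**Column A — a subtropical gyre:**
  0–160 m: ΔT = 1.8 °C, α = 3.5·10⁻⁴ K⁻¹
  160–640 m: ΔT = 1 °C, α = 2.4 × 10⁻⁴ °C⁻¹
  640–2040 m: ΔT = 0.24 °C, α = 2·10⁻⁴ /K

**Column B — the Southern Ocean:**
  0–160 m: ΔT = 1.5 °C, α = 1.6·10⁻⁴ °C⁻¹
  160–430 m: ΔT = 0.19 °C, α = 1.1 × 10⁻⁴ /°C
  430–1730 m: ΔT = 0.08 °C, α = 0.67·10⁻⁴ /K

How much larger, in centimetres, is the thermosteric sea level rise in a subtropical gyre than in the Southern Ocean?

A 0–160 m: 1.8 × 160 × 3.5×10⁻⁴ = 0.10080 m
A Layer 2: 2.4×10⁻⁴ × 1 × 480 = 0.11520 m
A 1400 × 2×10⁻⁴ × 0.24 = 0.06720 m
A total: 0.28320 m
B 1.5 × 160 × 1.6×10⁻⁴ = 0.03840 m
B 1.1×10⁻⁴ × 0.19 × 270 = 0.005643 m
B Layer 3: 1300 × 0.08 × 0.67×10⁻⁴ = 0.006968 m
B total: 0.051011 m
Difference: 0.28320 − 0.051011 = 0.232189 m

Δh_A − Δh_B ≈ 23 cm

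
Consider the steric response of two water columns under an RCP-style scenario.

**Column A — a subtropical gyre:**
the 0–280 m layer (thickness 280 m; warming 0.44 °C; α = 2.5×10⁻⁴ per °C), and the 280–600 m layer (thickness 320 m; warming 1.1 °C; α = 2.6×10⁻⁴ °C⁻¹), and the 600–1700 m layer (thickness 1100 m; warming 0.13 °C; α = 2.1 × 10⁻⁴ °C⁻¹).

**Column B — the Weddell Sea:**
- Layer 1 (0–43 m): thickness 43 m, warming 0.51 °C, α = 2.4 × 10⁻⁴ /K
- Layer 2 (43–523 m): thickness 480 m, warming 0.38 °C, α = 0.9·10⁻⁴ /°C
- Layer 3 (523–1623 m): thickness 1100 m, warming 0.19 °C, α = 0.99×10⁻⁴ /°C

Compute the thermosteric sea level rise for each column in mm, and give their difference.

A: 150 mm; B: 42 mm; difference 110 mm

A 0–280 m: 0.44 × 280 × 2.5×10⁻⁴ = 0.03080 m
A Layer 2: 2.6×10⁻⁴ × 320 × 1.1 = 0.09152 m
A 1100 × 0.13 × 2.1×10⁻⁴ = 0.03003 m
A total: 0.15235 m
B 0.51 × 43 × 2.4×10⁻⁴ = 0.0052632 m
B 43–523 m: 0.38 × 0.9×10⁻⁴ × 480 = 0.016416 m
B 1100 × 0.19 × 0.99×10⁻⁴ = 0.020691 m
B total: 0.0423702 m
Difference: 0.15235 − 0.0423702 = 0.1099798 m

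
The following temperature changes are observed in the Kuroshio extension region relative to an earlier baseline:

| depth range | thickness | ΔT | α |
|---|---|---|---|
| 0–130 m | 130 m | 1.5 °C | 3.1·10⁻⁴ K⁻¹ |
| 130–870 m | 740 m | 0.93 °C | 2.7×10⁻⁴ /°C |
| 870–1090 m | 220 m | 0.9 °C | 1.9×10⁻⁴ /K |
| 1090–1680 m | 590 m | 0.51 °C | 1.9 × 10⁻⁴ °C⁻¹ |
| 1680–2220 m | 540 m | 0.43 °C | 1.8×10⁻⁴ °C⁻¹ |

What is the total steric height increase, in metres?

0.38 m of thermosteric rise

0–130 m: 130 × 1.5 × 3.1×10⁻⁴ = 0.06045 m
Layer 2: 2.7×10⁻⁴ × 740 × 0.93 = 0.185814 m
870–1090 m: 1.9×10⁻⁴ × 0.9 × 220 = 0.03762 m
1.9×10⁻⁴ × 590 × 0.51 = 0.057171 m
1.8×10⁻⁴ × 0.43 × 540 = 0.041796 m
Δh = 0.06045 + 0.185814 + 0.03762 + 0.057171 + 0.041796 = 0.382851 m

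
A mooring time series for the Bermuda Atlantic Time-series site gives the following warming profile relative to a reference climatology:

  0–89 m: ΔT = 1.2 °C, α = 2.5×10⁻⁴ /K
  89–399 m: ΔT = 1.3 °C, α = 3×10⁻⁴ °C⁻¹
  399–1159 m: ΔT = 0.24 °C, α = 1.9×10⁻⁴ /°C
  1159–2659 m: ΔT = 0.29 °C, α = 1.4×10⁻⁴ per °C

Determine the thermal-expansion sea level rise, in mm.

Δh ≈ 240 mm

Layer 1: 89 × 2.5×10⁻⁴ × 1.2 = 0.02670 m
89–399 m: 310 × 1.3 × 3×10⁻⁴ = 0.12090 m
760 × 1.9×10⁻⁴ × 0.24 = 0.034656 m
1159–2659 m: 1.4×10⁻⁴ × 0.29 × 1500 = 0.06090 m
Δh = 0.02670 + 0.12090 + 0.034656 + 0.06090 = 0.243156 m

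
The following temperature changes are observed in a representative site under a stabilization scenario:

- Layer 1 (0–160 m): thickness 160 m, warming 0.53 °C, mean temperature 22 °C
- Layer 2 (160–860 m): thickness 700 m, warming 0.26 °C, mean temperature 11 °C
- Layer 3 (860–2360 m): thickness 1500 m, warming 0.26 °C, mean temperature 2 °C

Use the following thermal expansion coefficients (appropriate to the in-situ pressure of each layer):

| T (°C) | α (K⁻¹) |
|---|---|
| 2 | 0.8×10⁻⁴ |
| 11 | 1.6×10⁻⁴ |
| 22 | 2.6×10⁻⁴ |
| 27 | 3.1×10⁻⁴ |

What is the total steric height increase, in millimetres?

about 82.4 mm

Layer 1 at 22 °C → α = 2.6×10⁻⁴ K⁻¹
Layer 2 at 11 °C → α = 1.6×10⁻⁴ K⁻¹
Layer 3 at 2 °C → α = 0.8×10⁻⁴ K⁻¹
2.6×10⁻⁴ × 160 × 0.53 = 0.022048 m
0.26 × 1.6×10⁻⁴ × 700 = 0.02912 m
Layer 3: 1500 × 0.26 × 0.8×10⁻⁴ = 0.03120 m
Δh = 0.022048 + 0.02912 + 0.03120 = 0.082368 m ≈ 82.4 mm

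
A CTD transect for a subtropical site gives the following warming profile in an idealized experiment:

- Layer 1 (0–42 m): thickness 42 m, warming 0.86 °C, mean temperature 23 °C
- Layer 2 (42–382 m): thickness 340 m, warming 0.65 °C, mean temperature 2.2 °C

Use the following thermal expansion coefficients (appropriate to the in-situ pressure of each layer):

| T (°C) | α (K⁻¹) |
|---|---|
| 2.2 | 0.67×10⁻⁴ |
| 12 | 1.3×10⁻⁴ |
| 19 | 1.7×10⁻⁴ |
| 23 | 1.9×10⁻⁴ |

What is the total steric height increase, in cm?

Layer 1 at 23 °C → α = 1.9×10⁻⁴ K⁻¹
Layer 2 at 2.2 °C → α = 0.67×10⁻⁴ K⁻¹
Layer 1: 1.9×10⁻⁴ × 0.86 × 42 = 0.0068628 m
42–382 m: 0.65 × 0.67×10⁻⁴ × 340 = 0.014807 m
Δh = 0.0068628 + 0.014807 = 0.0216698 m

Δh ≈ 2.2 cm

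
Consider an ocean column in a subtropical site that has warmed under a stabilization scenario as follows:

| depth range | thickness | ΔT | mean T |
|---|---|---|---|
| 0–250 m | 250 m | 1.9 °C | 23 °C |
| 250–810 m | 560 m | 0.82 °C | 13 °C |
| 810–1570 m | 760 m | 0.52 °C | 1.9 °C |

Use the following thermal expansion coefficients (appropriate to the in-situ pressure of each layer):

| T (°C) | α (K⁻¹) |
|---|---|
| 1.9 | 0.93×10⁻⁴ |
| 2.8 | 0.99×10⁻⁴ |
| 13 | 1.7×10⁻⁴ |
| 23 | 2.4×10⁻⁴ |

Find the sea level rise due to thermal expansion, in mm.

Layer 1 at 23 °C → α = 2.4×10⁻⁴ K⁻¹
Layer 2 at 13 °C → α = 1.7×10⁻⁴ K⁻¹
Layer 3 at 1.9 °C → α = 0.93×10⁻⁴ K⁻¹
250 × 1.9 × 2.4×10⁻⁴ = 0.11400 m
1.7×10⁻⁴ × 0.82 × 560 = 0.078064 m
Layer 3: 0.52 × 0.93×10⁻⁴ × 760 = 0.0367536 m
Δh = 0.11400 + 0.078064 + 0.0367536 = 0.2288176 m

Δh ≈ 230 mm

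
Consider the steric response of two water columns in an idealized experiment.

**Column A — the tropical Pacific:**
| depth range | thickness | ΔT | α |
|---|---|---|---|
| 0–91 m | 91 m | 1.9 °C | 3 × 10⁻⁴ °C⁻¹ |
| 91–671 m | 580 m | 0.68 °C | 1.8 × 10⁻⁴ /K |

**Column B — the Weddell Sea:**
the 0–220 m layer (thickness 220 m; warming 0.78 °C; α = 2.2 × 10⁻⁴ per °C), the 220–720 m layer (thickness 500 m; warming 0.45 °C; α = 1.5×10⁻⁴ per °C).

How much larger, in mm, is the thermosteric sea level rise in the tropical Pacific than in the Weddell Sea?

51.4 mm

A 0–91 m: 3×10⁻⁴ × 1.9 × 91 = 0.05187 m
A Layer 2: 580 × 0.68 × 1.8×10⁻⁴ = 0.070992 m
A total: 0.122862 m
B 220 × 2.2×10⁻⁴ × 0.78 = 0.037752 m
B 220–720 m: 0.45 × 500 × 1.5×10⁻⁴ = 0.03375 m
B total: 0.071502 m
Difference: 0.122862 − 0.071502 = 0.05136 m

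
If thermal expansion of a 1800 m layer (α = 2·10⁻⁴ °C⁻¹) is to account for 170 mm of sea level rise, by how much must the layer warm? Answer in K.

0.47 K

ΔT = Δh/(αH) = 0.17 / (2×10⁻⁴ × 1800) ≈ 0.4722 K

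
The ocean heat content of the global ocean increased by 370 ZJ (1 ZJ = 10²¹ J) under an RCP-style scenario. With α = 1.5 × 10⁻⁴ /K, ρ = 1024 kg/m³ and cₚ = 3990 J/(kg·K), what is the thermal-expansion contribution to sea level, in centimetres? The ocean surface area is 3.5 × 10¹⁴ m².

Per unit area: Q = 370×10²¹ / (3.5×10¹⁴) ≈ 1.057×10⁹ J/m²
Δh = αQ/(ρcₚ) = 1.5×10⁻⁴ × 1.057×10⁹ / (1024 × 3990) ≈ 0.038806 m

about 3.9 cm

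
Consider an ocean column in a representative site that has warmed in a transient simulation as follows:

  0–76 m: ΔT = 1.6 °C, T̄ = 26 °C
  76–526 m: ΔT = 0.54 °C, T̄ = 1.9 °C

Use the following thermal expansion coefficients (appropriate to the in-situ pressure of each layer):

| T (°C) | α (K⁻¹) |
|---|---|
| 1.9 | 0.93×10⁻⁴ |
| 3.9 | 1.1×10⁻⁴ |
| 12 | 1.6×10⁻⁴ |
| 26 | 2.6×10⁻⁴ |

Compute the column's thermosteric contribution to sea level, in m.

0.0542 m of thermosteric rise

Layer 1 at 26 °C → α = 2.6×10⁻⁴ K⁻¹
Layer 2 at 1.9 °C → α = 0.93×10⁻⁴ K⁻¹
76 × 2.6×10⁻⁴ × 1.6 = 0.031616 m
76–526 m: 0.54 × 450 × 0.93×10⁻⁴ = 0.022599 m
Δh = 0.031616 + 0.022599 = 0.054215 m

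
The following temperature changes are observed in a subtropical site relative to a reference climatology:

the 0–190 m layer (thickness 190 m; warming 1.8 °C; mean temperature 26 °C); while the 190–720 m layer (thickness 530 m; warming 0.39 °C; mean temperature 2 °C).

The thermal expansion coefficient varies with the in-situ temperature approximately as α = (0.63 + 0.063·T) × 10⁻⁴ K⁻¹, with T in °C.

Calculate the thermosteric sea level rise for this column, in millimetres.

about 93 mm

Layer 1: α = (0.63 + 0.063×26)×10⁻⁴ = 2.268×10⁻⁴ K⁻¹
Layer 2: α = (0.63 + 0.063×2)×10⁻⁴ = 0.756×10⁻⁴ K⁻¹
190 × 1.8 × 2.268×10⁻⁴ = 0.0775656 m
Layer 2: 0.39 × 530 × 0.756×10⁻⁴ = 0.01562652 m
Δh = 0.0775656 + 0.01562652 = 0.09319212 m ≈ 93 mm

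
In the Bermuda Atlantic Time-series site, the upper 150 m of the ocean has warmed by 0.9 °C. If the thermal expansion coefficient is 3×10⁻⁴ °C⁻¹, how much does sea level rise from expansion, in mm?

40.5 mm of thermosteric rise

Δh = αΔT·H = 3×10⁻⁴ × 0.9 × 150 = 0.04050 m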